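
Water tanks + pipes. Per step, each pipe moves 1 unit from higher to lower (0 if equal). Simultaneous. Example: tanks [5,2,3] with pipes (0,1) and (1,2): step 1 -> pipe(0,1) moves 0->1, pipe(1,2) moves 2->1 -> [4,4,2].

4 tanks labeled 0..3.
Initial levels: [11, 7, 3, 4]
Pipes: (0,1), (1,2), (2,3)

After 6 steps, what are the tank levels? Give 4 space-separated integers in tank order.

Answer: 6 7 6 6

Derivation:
Step 1: flows [0->1,1->2,3->2] -> levels [10 7 5 3]
Step 2: flows [0->1,1->2,2->3] -> levels [9 7 5 4]
Step 3: flows [0->1,1->2,2->3] -> levels [8 7 5 5]
Step 4: flows [0->1,1->2,2=3] -> levels [7 7 6 5]
Step 5: flows [0=1,1->2,2->3] -> levels [7 6 6 6]
Step 6: flows [0->1,1=2,2=3] -> levels [6 7 6 6]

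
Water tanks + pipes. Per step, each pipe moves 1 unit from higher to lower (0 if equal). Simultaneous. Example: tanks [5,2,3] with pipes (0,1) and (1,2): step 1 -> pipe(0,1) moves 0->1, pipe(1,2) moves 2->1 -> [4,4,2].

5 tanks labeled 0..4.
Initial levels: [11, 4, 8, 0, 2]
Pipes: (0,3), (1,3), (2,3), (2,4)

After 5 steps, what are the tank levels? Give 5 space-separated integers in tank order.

Answer: 6 5 5 5 4

Derivation:
Step 1: flows [0->3,1->3,2->3,2->4] -> levels [10 3 6 3 3]
Step 2: flows [0->3,1=3,2->3,2->4] -> levels [9 3 4 5 4]
Step 3: flows [0->3,3->1,3->2,2=4] -> levels [8 4 5 4 4]
Step 4: flows [0->3,1=3,2->3,2->4] -> levels [7 4 3 6 5]
Step 5: flows [0->3,3->1,3->2,4->2] -> levels [6 5 5 5 4]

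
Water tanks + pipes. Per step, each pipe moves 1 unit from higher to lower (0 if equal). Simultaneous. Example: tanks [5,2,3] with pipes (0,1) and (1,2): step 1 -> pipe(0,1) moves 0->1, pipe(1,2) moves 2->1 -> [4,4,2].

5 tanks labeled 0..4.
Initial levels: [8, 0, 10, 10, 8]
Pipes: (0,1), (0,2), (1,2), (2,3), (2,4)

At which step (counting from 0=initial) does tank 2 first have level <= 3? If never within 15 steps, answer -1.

Answer: -1

Derivation:
Step 1: flows [0->1,2->0,2->1,2=3,2->4] -> levels [8 2 7 10 9]
Step 2: flows [0->1,0->2,2->1,3->2,4->2] -> levels [6 4 9 9 8]
Step 3: flows [0->1,2->0,2->1,2=3,2->4] -> levels [6 6 6 9 9]
Step 4: flows [0=1,0=2,1=2,3->2,4->2] -> levels [6 6 8 8 8]
Step 5: flows [0=1,2->0,2->1,2=3,2=4] -> levels [7 7 6 8 8]
Step 6: flows [0=1,0->2,1->2,3->2,4->2] -> levels [6 6 10 7 7]
Step 7: flows [0=1,2->0,2->1,2->3,2->4] -> levels [7 7 6 8 8]
  -> period-2 cycle (repeats step 5); tank 2 never drops to <=3
Tank 2 never reaches <=3 within 15 steps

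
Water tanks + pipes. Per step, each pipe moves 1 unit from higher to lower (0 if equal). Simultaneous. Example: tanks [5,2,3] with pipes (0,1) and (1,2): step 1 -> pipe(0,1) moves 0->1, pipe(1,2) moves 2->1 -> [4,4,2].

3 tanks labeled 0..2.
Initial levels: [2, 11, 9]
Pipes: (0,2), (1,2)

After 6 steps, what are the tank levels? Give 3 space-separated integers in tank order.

Answer: 7 7 8

Derivation:
Step 1: flows [2->0,1->2] -> levels [3 10 9]
Step 2: flows [2->0,1->2] -> levels [4 9 9]
Step 3: flows [2->0,1=2] -> levels [5 9 8]
Step 4: flows [2->0,1->2] -> levels [6 8 8]
Step 5: flows [2->0,1=2] -> levels [7 8 7]
Step 6: flows [0=2,1->2] -> levels [7 7 8]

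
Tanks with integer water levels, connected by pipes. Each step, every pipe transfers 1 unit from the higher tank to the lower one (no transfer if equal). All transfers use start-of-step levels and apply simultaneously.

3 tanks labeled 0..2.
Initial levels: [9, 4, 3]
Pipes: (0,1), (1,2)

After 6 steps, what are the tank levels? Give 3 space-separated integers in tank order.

Step 1: flows [0->1,1->2] -> levels [8 4 4]
Step 2: flows [0->1,1=2] -> levels [7 5 4]
Step 3: flows [0->1,1->2] -> levels [6 5 5]
Step 4: flows [0->1,1=2] -> levels [5 6 5]
Step 5: flows [1->0,1->2] -> levels [6 4 6]
Step 6: flows [0->1,2->1] -> levels [5 6 5]

Answer: 5 6 5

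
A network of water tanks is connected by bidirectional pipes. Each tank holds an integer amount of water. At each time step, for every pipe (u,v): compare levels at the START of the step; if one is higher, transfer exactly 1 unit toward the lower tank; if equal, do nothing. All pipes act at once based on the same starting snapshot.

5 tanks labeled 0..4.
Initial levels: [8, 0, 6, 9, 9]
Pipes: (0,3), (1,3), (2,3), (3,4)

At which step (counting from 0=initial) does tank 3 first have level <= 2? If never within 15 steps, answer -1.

Answer: -1

Derivation:
Step 1: flows [3->0,3->1,3->2,3=4] -> levels [9 1 7 6 9]
Step 2: flows [0->3,3->1,2->3,4->3] -> levels [8 2 6 8 8]
Step 3: flows [0=3,3->1,3->2,3=4] -> levels [8 3 7 6 8]
Step 4: flows [0->3,3->1,2->3,4->3] -> levels [7 4 6 8 7]
Step 5: flows [3->0,3->1,3->2,3->4] -> levels [8 5 7 4 8]
Step 6: flows [0->3,1->3,2->3,4->3] -> levels [7 4 6 8 7]
  -> period-2 cycle (repeats step 4); tank 3 never drops to <=2
Tank 3 never reaches <=2 within 15 steps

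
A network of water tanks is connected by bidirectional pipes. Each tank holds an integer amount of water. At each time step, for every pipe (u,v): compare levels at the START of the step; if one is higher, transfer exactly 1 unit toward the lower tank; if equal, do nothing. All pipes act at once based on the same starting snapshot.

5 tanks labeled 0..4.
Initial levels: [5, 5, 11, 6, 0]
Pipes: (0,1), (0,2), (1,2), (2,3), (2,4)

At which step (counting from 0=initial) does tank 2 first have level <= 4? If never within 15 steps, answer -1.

Step 1: flows [0=1,2->0,2->1,2->3,2->4] -> levels [6 6 7 7 1]
Step 2: flows [0=1,2->0,2->1,2=3,2->4] -> levels [7 7 4 7 2]
Tank 2 first reaches <=4 at step 2

Answer: 2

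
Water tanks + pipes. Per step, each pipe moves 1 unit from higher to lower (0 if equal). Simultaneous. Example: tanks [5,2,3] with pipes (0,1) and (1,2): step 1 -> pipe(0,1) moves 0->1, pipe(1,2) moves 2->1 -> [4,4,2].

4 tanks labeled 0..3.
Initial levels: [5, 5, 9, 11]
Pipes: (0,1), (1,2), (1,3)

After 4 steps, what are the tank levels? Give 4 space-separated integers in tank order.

Step 1: flows [0=1,2->1,3->1] -> levels [5 7 8 10]
Step 2: flows [1->0,2->1,3->1] -> levels [6 8 7 9]
Step 3: flows [1->0,1->2,3->1] -> levels [7 7 8 8]
Step 4: flows [0=1,2->1,3->1] -> levels [7 9 7 7]

Answer: 7 9 7 7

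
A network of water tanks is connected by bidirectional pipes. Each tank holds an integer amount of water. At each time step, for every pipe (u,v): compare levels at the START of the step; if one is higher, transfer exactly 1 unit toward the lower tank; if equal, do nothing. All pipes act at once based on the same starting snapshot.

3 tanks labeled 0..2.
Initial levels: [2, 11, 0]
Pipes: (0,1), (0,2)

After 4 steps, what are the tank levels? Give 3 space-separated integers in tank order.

Answer: 3 7 3

Derivation:
Step 1: flows [1->0,0->2] -> levels [2 10 1]
Step 2: flows [1->0,0->2] -> levels [2 9 2]
Step 3: flows [1->0,0=2] -> levels [3 8 2]
Step 4: flows [1->0,0->2] -> levels [3 7 3]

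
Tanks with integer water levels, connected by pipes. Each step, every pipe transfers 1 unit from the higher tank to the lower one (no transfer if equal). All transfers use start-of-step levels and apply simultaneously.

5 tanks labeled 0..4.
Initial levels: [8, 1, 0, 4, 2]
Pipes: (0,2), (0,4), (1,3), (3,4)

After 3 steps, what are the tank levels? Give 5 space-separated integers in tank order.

Step 1: flows [0->2,0->4,3->1,3->4] -> levels [6 2 1 2 4]
Step 2: flows [0->2,0->4,1=3,4->3] -> levels [4 2 2 3 4]
Step 3: flows [0->2,0=4,3->1,4->3] -> levels [3 3 3 3 3]

Answer: 3 3 3 3 3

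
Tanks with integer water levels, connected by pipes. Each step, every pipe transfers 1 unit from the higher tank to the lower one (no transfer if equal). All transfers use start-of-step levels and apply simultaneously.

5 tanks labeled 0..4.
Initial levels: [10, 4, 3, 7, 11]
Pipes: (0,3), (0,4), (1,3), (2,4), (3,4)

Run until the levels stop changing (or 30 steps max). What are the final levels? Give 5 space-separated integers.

Answer: 6 7 7 8 7

Derivation:
Step 1: flows [0->3,4->0,3->1,4->2,4->3] -> levels [10 5 4 8 8]
Step 2: flows [0->3,0->4,3->1,4->2,3=4] -> levels [8 6 5 8 8]
Step 3: flows [0=3,0=4,3->1,4->2,3=4] -> levels [8 7 6 7 7]
Step 4: flows [0->3,0->4,1=3,4->2,3=4] -> levels [6 7 7 8 7]
Step 5: flows [3->0,4->0,3->1,2=4,3->4] -> levels [8 8 7 5 7]
Step 6: flows [0->3,0->4,1->3,2=4,4->3] -> levels [6 7 7 8 7]
  -> period-2 cycle: step 6 state = step 4 state; never stabilizes
  -> state at step 30: (30-4) mod 2 = 0, same as step 4 -> [6 7 7 8 7]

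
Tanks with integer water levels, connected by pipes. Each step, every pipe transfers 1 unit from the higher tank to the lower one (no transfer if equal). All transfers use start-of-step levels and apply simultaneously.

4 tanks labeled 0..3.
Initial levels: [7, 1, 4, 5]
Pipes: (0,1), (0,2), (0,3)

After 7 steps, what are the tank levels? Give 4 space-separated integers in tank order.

Answer: 3 4 5 5

Derivation:
Step 1: flows [0->1,0->2,0->3] -> levels [4 2 5 6]
Step 2: flows [0->1,2->0,3->0] -> levels [5 3 4 5]
Step 3: flows [0->1,0->2,0=3] -> levels [3 4 5 5]
Step 4: flows [1->0,2->0,3->0] -> levels [6 3 4 4]
Step 5: flows [0->1,0->2,0->3] -> levels [3 4 5 5]
  -> period-2 cycle: step 5 state = step 3 state
  -> state at step 7: (7-3) mod 2 = 0, same as step 3 -> [3 4 5 5]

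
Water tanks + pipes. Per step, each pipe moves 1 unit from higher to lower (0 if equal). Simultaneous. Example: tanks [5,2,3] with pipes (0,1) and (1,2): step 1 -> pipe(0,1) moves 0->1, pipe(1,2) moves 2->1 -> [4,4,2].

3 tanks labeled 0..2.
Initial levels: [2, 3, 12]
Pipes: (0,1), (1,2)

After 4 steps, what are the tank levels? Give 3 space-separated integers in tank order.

Answer: 4 5 8

Derivation:
Step 1: flows [1->0,2->1] -> levels [3 3 11]
Step 2: flows [0=1,2->1] -> levels [3 4 10]
Step 3: flows [1->0,2->1] -> levels [4 4 9]
Step 4: flows [0=1,2->1] -> levels [4 5 8]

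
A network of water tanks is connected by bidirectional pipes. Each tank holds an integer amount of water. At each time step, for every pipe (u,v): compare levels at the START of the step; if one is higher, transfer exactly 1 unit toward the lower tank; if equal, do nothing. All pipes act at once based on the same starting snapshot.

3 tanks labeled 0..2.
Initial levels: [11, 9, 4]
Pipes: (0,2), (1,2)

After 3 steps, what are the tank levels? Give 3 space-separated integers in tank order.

Step 1: flows [0->2,1->2] -> levels [10 8 6]
Step 2: flows [0->2,1->2] -> levels [9 7 8]
Step 3: flows [0->2,2->1] -> levels [8 8 8]

Answer: 8 8 8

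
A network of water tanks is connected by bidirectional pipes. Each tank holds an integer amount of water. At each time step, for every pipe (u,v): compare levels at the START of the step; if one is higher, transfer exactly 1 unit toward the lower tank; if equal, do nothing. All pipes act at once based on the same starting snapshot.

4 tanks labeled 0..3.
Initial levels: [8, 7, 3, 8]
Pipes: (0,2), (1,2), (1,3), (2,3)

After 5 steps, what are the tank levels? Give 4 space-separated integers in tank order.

Step 1: flows [0->2,1->2,3->1,3->2] -> levels [7 7 6 6]
Step 2: flows [0->2,1->2,1->3,2=3] -> levels [6 5 8 7]
Step 3: flows [2->0,2->1,3->1,2->3] -> levels [7 7 5 7]
Step 4: flows [0->2,1->2,1=3,3->2] -> levels [6 6 8 6]
Step 5: flows [2->0,2->1,1=3,2->3] -> levels [7 7 5 7]

Answer: 7 7 5 7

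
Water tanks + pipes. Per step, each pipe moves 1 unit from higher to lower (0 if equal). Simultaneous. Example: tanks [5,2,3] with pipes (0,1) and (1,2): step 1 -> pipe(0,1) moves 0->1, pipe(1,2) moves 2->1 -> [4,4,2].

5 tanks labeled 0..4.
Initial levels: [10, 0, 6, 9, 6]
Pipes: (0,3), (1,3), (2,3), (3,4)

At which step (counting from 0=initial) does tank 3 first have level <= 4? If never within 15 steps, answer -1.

Step 1: flows [0->3,3->1,3->2,3->4] -> levels [9 1 7 7 7]
Step 2: flows [0->3,3->1,2=3,3=4] -> levels [8 2 7 7 7]
Step 3: flows [0->3,3->1,2=3,3=4] -> levels [7 3 7 7 7]
Step 4: flows [0=3,3->1,2=3,3=4] -> levels [7 4 7 6 7]
Step 5: flows [0->3,3->1,2->3,4->3] -> levels [6 5 6 8 6]
Step 6: flows [3->0,3->1,3->2,3->4] -> levels [7 6 7 4 7]
Tank 3 first reaches <=4 at step 6

Answer: 6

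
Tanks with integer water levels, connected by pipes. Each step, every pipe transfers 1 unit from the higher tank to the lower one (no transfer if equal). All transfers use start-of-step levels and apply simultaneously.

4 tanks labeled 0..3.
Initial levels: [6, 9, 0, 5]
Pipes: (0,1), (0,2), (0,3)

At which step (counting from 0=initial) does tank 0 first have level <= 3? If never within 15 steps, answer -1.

Step 1: flows [1->0,0->2,0->3] -> levels [5 8 1 6]
Step 2: flows [1->0,0->2,3->0] -> levels [6 7 2 5]
Step 3: flows [1->0,0->2,0->3] -> levels [5 6 3 6]
Step 4: flows [1->0,0->2,3->0] -> levels [6 5 4 5]
Step 5: flows [0->1,0->2,0->3] -> levels [3 6 5 6]
Tank 0 first reaches <=3 at step 5

Answer: 5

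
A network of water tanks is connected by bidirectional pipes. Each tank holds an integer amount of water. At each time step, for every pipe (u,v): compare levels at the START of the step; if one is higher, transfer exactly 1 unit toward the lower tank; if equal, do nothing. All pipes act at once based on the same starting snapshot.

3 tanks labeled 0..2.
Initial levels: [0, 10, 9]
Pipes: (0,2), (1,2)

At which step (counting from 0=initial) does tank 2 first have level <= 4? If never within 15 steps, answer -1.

Answer: -1

Derivation:
Step 1: flows [2->0,1->2] -> levels [1 9 9]
Step 2: flows [2->0,1=2] -> levels [2 9 8]
Step 3: flows [2->0,1->2] -> levels [3 8 8]
Step 4: flows [2->0,1=2] -> levels [4 8 7]
Step 5: flows [2->0,1->2] -> levels [5 7 7]
Step 6: flows [2->0,1=2] -> levels [6 7 6]
Step 7: flows [0=2,1->2] -> levels [6 6 7]
Step 8: flows [2->0,2->1] -> levels [7 7 5]
Step 9: flows [0->2,1->2] -> levels [6 6 7]
  -> period-2 cycle (repeats step 7); tank 2 never drops to <=4
Tank 2 never reaches <=4 within 15 steps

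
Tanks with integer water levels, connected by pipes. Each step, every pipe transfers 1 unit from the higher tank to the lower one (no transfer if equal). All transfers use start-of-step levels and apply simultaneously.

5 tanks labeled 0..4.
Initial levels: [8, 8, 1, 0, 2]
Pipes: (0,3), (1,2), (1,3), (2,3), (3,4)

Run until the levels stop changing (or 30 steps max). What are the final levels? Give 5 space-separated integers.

Answer: 4 4 3 5 3

Derivation:
Step 1: flows [0->3,1->2,1->3,2->3,4->3] -> levels [7 6 1 4 1]
Step 2: flows [0->3,1->2,1->3,3->2,3->4] -> levels [6 4 3 4 2]
Step 3: flows [0->3,1->2,1=3,3->2,3->4] -> levels [5 3 5 3 3]
Step 4: flows [0->3,2->1,1=3,2->3,3=4] -> levels [4 4 3 5 3]
Step 5: flows [3->0,1->2,3->1,3->2,3->4] -> levels [5 4 5 1 4]
Step 6: flows [0->3,2->1,1->3,2->3,4->3] -> levels [4 4 3 5 3]
  -> period-2 cycle: step 6 state = step 4 state; never stabilizes
  -> state at step 30: (30-4) mod 2 = 0, same as step 4 -> [4 4 3 5 3]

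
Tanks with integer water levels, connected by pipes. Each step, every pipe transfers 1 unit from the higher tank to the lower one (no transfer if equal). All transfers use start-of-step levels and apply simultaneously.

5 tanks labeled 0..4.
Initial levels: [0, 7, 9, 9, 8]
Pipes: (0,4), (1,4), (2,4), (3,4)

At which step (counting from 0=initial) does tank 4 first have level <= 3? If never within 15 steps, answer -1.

Answer: -1

Derivation:
Step 1: flows [4->0,4->1,2->4,3->4] -> levels [1 8 8 8 8]
Step 2: flows [4->0,1=4,2=4,3=4] -> levels [2 8 8 8 7]
Step 3: flows [4->0,1->4,2->4,3->4] -> levels [3 7 7 7 9]
Step 4: flows [4->0,4->1,4->2,4->3] -> levels [4 8 8 8 5]
Step 5: flows [4->0,1->4,2->4,3->4] -> levels [5 7 7 7 7]
Step 6: flows [4->0,1=4,2=4,3=4] -> levels [6 7 7 7 6]
Step 7: flows [0=4,1->4,2->4,3->4] -> levels [6 6 6 6 9]
Step 8: flows [4->0,4->1,4->2,4->3] -> levels [7 7 7 7 5]
Step 9: flows [0->4,1->4,2->4,3->4] -> levels [6 6 6 6 9]
  -> period-2 cycle (repeats step 7); tank 4 never drops to <=3
Tank 4 never reaches <=3 within 15 steps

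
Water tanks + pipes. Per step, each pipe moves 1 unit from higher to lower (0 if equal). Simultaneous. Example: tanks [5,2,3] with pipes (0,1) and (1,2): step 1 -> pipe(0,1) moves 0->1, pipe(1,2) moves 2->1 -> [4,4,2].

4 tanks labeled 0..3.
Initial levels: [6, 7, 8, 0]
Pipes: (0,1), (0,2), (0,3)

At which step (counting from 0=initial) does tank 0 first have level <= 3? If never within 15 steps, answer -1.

Step 1: flows [1->0,2->0,0->3] -> levels [7 6 7 1]
Step 2: flows [0->1,0=2,0->3] -> levels [5 7 7 2]
Step 3: flows [1->0,2->0,0->3] -> levels [6 6 6 3]
Step 4: flows [0=1,0=2,0->3] -> levels [5 6 6 4]
Step 5: flows [1->0,2->0,0->3] -> levels [6 5 5 5]
Step 6: flows [0->1,0->2,0->3] -> levels [3 6 6 6]
Tank 0 first reaches <=3 at step 6

Answer: 6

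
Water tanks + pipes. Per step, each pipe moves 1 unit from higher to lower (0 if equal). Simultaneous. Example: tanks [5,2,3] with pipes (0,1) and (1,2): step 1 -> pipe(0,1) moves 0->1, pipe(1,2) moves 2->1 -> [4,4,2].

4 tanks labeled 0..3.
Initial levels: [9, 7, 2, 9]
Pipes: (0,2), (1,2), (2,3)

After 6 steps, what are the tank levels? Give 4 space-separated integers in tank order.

Step 1: flows [0->2,1->2,3->2] -> levels [8 6 5 8]
Step 2: flows [0->2,1->2,3->2] -> levels [7 5 8 7]
Step 3: flows [2->0,2->1,2->3] -> levels [8 6 5 8]
  -> period-2 cycle: step 3 state = step 1 state
  -> state at step 6: (6-1) mod 2 = 1, same as step 2 -> [7 5 8 7]

Answer: 7 5 8 7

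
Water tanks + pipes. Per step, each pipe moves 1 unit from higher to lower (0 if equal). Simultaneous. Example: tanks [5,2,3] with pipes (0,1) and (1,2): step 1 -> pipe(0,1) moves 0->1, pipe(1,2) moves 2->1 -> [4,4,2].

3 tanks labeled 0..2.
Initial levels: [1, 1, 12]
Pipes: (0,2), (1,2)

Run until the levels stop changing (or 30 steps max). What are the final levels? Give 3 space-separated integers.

Step 1: flows [2->0,2->1] -> levels [2 2 10]
Step 2: flows [2->0,2->1] -> levels [3 3 8]
Step 3: flows [2->0,2->1] -> levels [4 4 6]
Step 4: flows [2->0,2->1] -> levels [5 5 4]
Step 5: flows [0->2,1->2] -> levels [4 4 6]
  -> period-2 cycle: step 5 state = step 3 state; never stabilizes
  -> state at step 30: (30-3) mod 2 = 1, same as step 4 -> [5 5 4]

Answer: 5 5 4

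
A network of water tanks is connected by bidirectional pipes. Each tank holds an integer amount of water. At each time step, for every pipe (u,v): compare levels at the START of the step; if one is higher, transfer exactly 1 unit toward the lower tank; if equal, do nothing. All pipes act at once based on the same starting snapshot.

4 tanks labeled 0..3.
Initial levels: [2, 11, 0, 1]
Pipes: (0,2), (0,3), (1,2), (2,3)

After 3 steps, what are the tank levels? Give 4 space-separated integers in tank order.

Answer: 1 8 2 3

Derivation:
Step 1: flows [0->2,0->3,1->2,3->2] -> levels [0 10 3 1]
Step 2: flows [2->0,3->0,1->2,2->3] -> levels [2 9 2 1]
Step 3: flows [0=2,0->3,1->2,2->3] -> levels [1 8 2 3]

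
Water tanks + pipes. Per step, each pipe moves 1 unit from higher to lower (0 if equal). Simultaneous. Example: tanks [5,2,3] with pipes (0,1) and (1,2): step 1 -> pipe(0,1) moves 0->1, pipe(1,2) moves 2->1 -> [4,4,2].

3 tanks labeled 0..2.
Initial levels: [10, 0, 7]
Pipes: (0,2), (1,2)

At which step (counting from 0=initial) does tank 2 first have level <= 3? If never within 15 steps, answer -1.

Step 1: flows [0->2,2->1] -> levels [9 1 7]
Step 2: flows [0->2,2->1] -> levels [8 2 7]
Step 3: flows [0->2,2->1] -> levels [7 3 7]
Step 4: flows [0=2,2->1] -> levels [7 4 6]
Step 5: flows [0->2,2->1] -> levels [6 5 6]
Step 6: flows [0=2,2->1] -> levels [6 6 5]
Step 7: flows [0->2,1->2] -> levels [5 5 7]
Step 8: flows [2->0,2->1] -> levels [6 6 5]
  -> period-2 cycle (repeats step 6); tank 2 never drops to <=3
Tank 2 never reaches <=3 within 15 steps

Answer: -1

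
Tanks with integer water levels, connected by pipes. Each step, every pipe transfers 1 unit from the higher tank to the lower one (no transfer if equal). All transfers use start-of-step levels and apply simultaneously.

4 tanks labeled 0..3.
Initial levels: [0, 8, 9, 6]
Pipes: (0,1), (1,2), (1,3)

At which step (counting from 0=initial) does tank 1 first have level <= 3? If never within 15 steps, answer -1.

Answer: -1

Derivation:
Step 1: flows [1->0,2->1,1->3] -> levels [1 7 8 7]
Step 2: flows [1->0,2->1,1=3] -> levels [2 7 7 7]
Step 3: flows [1->0,1=2,1=3] -> levels [3 6 7 7]
Step 4: flows [1->0,2->1,3->1] -> levels [4 7 6 6]
Step 5: flows [1->0,1->2,1->3] -> levels [5 4 7 7]
Step 6: flows [0->1,2->1,3->1] -> levels [4 7 6 6]
  -> period-2 cycle (repeats step 4); tank 1 never drops to <=3
Tank 1 never reaches <=3 within 15 steps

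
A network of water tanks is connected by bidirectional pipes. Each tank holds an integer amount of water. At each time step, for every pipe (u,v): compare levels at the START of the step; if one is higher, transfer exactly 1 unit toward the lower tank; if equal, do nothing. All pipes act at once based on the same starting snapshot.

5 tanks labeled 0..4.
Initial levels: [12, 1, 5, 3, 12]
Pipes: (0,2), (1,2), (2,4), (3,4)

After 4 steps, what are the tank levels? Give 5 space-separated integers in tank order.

Answer: 8 5 7 6 7

Derivation:
Step 1: flows [0->2,2->1,4->2,4->3] -> levels [11 2 6 4 10]
Step 2: flows [0->2,2->1,4->2,4->3] -> levels [10 3 7 5 8]
Step 3: flows [0->2,2->1,4->2,4->3] -> levels [9 4 8 6 6]
Step 4: flows [0->2,2->1,2->4,3=4] -> levels [8 5 7 6 7]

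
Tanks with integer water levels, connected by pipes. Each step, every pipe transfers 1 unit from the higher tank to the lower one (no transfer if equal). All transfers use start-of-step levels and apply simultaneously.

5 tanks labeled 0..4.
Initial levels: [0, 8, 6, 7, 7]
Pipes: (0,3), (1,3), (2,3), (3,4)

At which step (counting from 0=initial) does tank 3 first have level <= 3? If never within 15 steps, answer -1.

Answer: -1

Derivation:
Step 1: flows [3->0,1->3,3->2,3=4] -> levels [1 7 7 6 7]
Step 2: flows [3->0,1->3,2->3,4->3] -> levels [2 6 6 8 6]
Step 3: flows [3->0,3->1,3->2,3->4] -> levels [3 7 7 4 7]
Step 4: flows [3->0,1->3,2->3,4->3] -> levels [4 6 6 6 6]
Step 5: flows [3->0,1=3,2=3,3=4] -> levels [5 6 6 5 6]
Step 6: flows [0=3,1->3,2->3,4->3] -> levels [5 5 5 8 5]
Step 7: flows [3->0,3->1,3->2,3->4] -> levels [6 6 6 4 6]
Step 8: flows [0->3,1->3,2->3,4->3] -> levels [5 5 5 8 5]
  -> period-2 cycle (repeats step 6); tank 3 never drops to <=3
Tank 3 never reaches <=3 within 15 steps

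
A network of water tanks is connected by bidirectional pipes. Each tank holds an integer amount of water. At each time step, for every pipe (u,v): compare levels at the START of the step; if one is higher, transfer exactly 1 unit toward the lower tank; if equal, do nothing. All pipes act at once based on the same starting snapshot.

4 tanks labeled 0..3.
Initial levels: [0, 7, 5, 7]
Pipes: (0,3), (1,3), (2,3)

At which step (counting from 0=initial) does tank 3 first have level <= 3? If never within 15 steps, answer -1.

Step 1: flows [3->0,1=3,3->2] -> levels [1 7 6 5]
Step 2: flows [3->0,1->3,2->3] -> levels [2 6 5 6]
Step 3: flows [3->0,1=3,3->2] -> levels [3 6 6 4]
Step 4: flows [3->0,1->3,2->3] -> levels [4 5 5 5]
Step 5: flows [3->0,1=3,2=3] -> levels [5 5 5 4]
Step 6: flows [0->3,1->3,2->3] -> levels [4 4 4 7]
Step 7: flows [3->0,3->1,3->2] -> levels [5 5 5 4]
  -> period-2 cycle (repeats step 5); tank 3 never drops to <=3
Tank 3 never reaches <=3 within 15 steps

Answer: -1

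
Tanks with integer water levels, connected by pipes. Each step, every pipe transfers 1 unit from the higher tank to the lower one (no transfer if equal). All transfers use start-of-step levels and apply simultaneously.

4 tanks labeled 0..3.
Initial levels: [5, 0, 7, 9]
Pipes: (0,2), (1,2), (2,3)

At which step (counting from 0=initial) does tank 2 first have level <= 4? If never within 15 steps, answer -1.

Answer: 6

Derivation:
Step 1: flows [2->0,2->1,3->2] -> levels [6 1 6 8]
Step 2: flows [0=2,2->1,3->2] -> levels [6 2 6 7]
Step 3: flows [0=2,2->1,3->2] -> levels [6 3 6 6]
Step 4: flows [0=2,2->1,2=3] -> levels [6 4 5 6]
Step 5: flows [0->2,2->1,3->2] -> levels [5 5 6 5]
Step 6: flows [2->0,2->1,2->3] -> levels [6 6 3 6]
Tank 2 first reaches <=4 at step 6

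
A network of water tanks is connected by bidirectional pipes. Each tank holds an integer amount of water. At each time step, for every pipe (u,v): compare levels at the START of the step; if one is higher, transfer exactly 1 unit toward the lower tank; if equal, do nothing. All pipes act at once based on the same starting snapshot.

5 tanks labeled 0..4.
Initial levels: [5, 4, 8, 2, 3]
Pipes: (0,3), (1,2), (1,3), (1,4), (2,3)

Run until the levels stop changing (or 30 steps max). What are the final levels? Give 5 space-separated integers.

Answer: 5 6 5 3 3

Derivation:
Step 1: flows [0->3,2->1,1->3,1->4,2->3] -> levels [4 3 6 5 4]
Step 2: flows [3->0,2->1,3->1,4->1,2->3] -> levels [5 6 4 4 3]
Step 3: flows [0->3,1->2,1->3,1->4,2=3] -> levels [4 3 5 6 4]
Step 4: flows [3->0,2->1,3->1,4->1,3->2] -> levels [5 6 5 3 3]
Step 5: flows [0->3,1->2,1->3,1->4,2->3] -> levels [4 3 5 6 4]
  -> period-2 cycle: step 5 state = step 3 state; never stabilizes
  -> state at step 30: (30-3) mod 2 = 1, same as step 4 -> [5 6 5 3 3]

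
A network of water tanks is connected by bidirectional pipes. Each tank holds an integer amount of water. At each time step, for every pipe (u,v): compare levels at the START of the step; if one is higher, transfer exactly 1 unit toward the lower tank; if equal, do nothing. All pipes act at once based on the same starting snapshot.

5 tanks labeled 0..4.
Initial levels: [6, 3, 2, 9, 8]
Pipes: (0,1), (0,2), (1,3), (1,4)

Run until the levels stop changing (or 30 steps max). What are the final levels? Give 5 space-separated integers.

Step 1: flows [0->1,0->2,3->1,4->1] -> levels [4 6 3 8 7]
Step 2: flows [1->0,0->2,3->1,4->1] -> levels [4 7 4 7 6]
Step 3: flows [1->0,0=2,1=3,1->4] -> levels [5 5 4 7 7]
Step 4: flows [0=1,0->2,3->1,4->1] -> levels [4 7 5 6 6]
Step 5: flows [1->0,2->0,1->3,1->4] -> levels [6 4 4 7 7]
Step 6: flows [0->1,0->2,3->1,4->1] -> levels [4 7 5 6 6]
  -> period-2 cycle: step 6 state = step 4 state; never stabilizes
  -> state at step 30: (30-4) mod 2 = 0, same as step 4 -> [4 7 5 6 6]

Answer: 4 7 5 6 6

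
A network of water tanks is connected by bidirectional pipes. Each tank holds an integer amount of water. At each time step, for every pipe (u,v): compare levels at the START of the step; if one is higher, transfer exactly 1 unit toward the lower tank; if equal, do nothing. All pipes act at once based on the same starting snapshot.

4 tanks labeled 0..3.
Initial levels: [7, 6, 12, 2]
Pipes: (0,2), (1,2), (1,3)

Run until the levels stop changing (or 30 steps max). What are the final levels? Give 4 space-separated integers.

Answer: 6 6 8 7

Derivation:
Step 1: flows [2->0,2->1,1->3] -> levels [8 6 10 3]
Step 2: flows [2->0,2->1,1->3] -> levels [9 6 8 4]
Step 3: flows [0->2,2->1,1->3] -> levels [8 6 8 5]
Step 4: flows [0=2,2->1,1->3] -> levels [8 6 7 6]
Step 5: flows [0->2,2->1,1=3] -> levels [7 7 7 6]
Step 6: flows [0=2,1=2,1->3] -> levels [7 6 7 7]
Step 7: flows [0=2,2->1,3->1] -> levels [7 8 6 6]
Step 8: flows [0->2,1->2,1->3] -> levels [6 6 8 7]
Step 9: flows [2->0,2->1,3->1] -> levels [7 8 6 6]
  -> period-2 cycle: step 9 state = step 7 state; never stabilizes
  -> state at step 30: (30-7) mod 2 = 1, same as step 8 -> [6 6 8 7]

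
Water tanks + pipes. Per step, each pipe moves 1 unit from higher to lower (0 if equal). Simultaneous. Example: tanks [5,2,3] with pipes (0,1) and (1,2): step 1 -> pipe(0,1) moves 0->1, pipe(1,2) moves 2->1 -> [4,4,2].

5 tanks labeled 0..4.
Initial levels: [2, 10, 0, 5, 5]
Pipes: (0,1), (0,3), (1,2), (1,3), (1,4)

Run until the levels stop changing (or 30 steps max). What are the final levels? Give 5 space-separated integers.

Step 1: flows [1->0,3->0,1->2,1->3,1->4] -> levels [4 6 1 5 6]
Step 2: flows [1->0,3->0,1->2,1->3,1=4] -> levels [6 3 2 5 6]
Step 3: flows [0->1,0->3,1->2,3->1,4->1] -> levels [4 5 3 5 5]
Step 4: flows [1->0,3->0,1->2,1=3,1=4] -> levels [6 3 4 4 5]
Step 5: flows [0->1,0->3,2->1,3->1,4->1] -> levels [4 7 3 4 4]
Step 6: flows [1->0,0=3,1->2,1->3,1->4] -> levels [5 3 4 5 5]
Step 7: flows [0->1,0=3,2->1,3->1,4->1] -> levels [4 7 3 4 4]
  -> period-2 cycle: step 7 state = step 5 state; never stabilizes
  -> state at step 30: (30-5) mod 2 = 1, same as step 6 -> [5 3 4 5 5]

Answer: 5 3 4 5 5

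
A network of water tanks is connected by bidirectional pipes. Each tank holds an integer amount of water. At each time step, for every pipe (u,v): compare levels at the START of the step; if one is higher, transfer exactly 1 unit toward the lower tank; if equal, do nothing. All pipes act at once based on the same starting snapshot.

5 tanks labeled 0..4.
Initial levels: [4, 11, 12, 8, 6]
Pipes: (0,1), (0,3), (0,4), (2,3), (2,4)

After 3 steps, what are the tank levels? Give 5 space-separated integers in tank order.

Step 1: flows [1->0,3->0,4->0,2->3,2->4] -> levels [7 10 10 8 6]
Step 2: flows [1->0,3->0,0->4,2->3,2->4] -> levels [8 9 8 8 8]
Step 3: flows [1->0,0=3,0=4,2=3,2=4] -> levels [9 8 8 8 8]

Answer: 9 8 8 8 8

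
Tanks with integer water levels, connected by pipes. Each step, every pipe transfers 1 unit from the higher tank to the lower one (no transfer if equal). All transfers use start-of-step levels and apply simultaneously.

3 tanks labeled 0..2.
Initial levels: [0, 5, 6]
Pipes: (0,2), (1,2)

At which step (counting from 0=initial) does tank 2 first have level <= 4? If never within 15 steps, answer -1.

Answer: 1

Derivation:
Step 1: flows [2->0,2->1] -> levels [1 6 4]
Tank 2 first reaches <=4 at step 1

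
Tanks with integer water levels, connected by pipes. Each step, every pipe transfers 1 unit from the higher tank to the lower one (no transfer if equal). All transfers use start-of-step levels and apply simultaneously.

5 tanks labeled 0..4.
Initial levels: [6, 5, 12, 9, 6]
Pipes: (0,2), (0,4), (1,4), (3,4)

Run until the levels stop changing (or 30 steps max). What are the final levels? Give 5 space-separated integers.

Step 1: flows [2->0,0=4,4->1,3->4] -> levels [7 6 11 8 6]
Step 2: flows [2->0,0->4,1=4,3->4] -> levels [7 6 10 7 8]
Step 3: flows [2->0,4->0,4->1,4->3] -> levels [9 7 9 8 5]
Step 4: flows [0=2,0->4,1->4,3->4] -> levels [8 6 9 7 8]
Step 5: flows [2->0,0=4,4->1,4->3] -> levels [9 7 8 8 6]
Step 6: flows [0->2,0->4,1->4,3->4] -> levels [7 6 9 7 9]
Step 7: flows [2->0,4->0,4->1,4->3] -> levels [9 7 8 8 6]
  -> period-2 cycle: step 7 state = step 5 state; never stabilizes
  -> state at step 30: (30-5) mod 2 = 1, same as step 6 -> [7 6 9 7 9]

Answer: 7 6 9 7 9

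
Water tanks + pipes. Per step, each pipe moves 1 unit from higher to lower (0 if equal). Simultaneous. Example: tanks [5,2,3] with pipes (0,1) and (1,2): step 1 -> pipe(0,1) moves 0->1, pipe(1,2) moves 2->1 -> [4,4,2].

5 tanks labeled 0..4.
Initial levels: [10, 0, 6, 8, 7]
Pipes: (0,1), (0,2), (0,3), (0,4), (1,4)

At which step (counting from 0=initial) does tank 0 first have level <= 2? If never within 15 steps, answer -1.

Answer: -1

Derivation:
Step 1: flows [0->1,0->2,0->3,0->4,4->1] -> levels [6 2 7 9 7]
Step 2: flows [0->1,2->0,3->0,4->0,4->1] -> levels [8 4 6 8 5]
Step 3: flows [0->1,0->2,0=3,0->4,4->1] -> levels [5 6 7 8 5]
Step 4: flows [1->0,2->0,3->0,0=4,1->4] -> levels [8 4 6 7 6]
Step 5: flows [0->1,0->2,0->3,0->4,4->1] -> levels [4 6 7 8 6]
Step 6: flows [1->0,2->0,3->0,4->0,1=4] -> levels [8 5 6 7 5]
Step 7: flows [0->1,0->2,0->3,0->4,1=4] -> levels [4 6 7 8 6]
  -> period-2 cycle (repeats step 5); tank 0 never drops to <=2
Tank 0 never reaches <=2 within 15 steps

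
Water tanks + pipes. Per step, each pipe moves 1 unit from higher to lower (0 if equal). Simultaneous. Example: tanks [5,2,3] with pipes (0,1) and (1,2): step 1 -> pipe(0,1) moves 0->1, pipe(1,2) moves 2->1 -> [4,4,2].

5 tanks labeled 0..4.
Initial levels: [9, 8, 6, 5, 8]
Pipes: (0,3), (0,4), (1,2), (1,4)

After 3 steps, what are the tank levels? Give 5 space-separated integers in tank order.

Answer: 7 6 8 7 8

Derivation:
Step 1: flows [0->3,0->4,1->2,1=4] -> levels [7 7 7 6 9]
Step 2: flows [0->3,4->0,1=2,4->1] -> levels [7 8 7 7 7]
Step 3: flows [0=3,0=4,1->2,1->4] -> levels [7 6 8 7 8]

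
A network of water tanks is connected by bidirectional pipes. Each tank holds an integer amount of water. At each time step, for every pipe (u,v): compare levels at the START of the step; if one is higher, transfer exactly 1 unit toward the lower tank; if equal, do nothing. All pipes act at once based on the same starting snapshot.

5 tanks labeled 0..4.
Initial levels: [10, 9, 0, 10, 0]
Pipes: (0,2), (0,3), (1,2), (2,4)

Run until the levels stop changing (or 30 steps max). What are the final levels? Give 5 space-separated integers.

Step 1: flows [0->2,0=3,1->2,2=4] -> levels [9 8 2 10 0]
Step 2: flows [0->2,3->0,1->2,2->4] -> levels [9 7 3 9 1]
Step 3: flows [0->2,0=3,1->2,2->4] -> levels [8 6 4 9 2]
Step 4: flows [0->2,3->0,1->2,2->4] -> levels [8 5 5 8 3]
Step 5: flows [0->2,0=3,1=2,2->4] -> levels [7 5 5 8 4]
Step 6: flows [0->2,3->0,1=2,2->4] -> levels [7 5 5 7 5]
Step 7: flows [0->2,0=3,1=2,2=4] -> levels [6 5 6 7 5]
Step 8: flows [0=2,3->0,2->1,2->4] -> levels [7 6 4 6 6]
Step 9: flows [0->2,0->3,1->2,4->2] -> levels [5 5 7 7 5]
Step 10: flows [2->0,3->0,2->1,2->4] -> levels [7 6 4 6 6]
  -> period-2 cycle: step 10 state = step 8 state; never stabilizes
  -> state at step 30: (30-8) mod 2 = 0, same as step 8 -> [7 6 4 6 6]

Answer: 7 6 4 6 6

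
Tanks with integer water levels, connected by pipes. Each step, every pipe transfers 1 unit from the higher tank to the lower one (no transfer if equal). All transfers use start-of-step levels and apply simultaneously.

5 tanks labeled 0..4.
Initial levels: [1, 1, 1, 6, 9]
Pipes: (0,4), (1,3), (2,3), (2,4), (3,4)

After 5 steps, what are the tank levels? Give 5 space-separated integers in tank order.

Step 1: flows [4->0,3->1,3->2,4->2,4->3] -> levels [2 2 3 5 6]
Step 2: flows [4->0,3->1,3->2,4->2,4->3] -> levels [3 3 5 4 3]
Step 3: flows [0=4,3->1,2->3,2->4,3->4] -> levels [3 4 3 3 5]
Step 4: flows [4->0,1->3,2=3,4->2,4->3] -> levels [4 3 4 5 2]
Step 5: flows [0->4,3->1,3->2,2->4,3->4] -> levels [3 4 4 2 5]

Answer: 3 4 4 2 5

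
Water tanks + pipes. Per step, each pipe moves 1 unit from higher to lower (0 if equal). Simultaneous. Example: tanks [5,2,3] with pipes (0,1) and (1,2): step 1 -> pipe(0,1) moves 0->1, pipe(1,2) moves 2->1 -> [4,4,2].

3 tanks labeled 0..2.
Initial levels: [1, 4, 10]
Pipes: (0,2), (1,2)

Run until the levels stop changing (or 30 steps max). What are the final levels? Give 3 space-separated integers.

Answer: 5 5 5

Derivation:
Step 1: flows [2->0,2->1] -> levels [2 5 8]
Step 2: flows [2->0,2->1] -> levels [3 6 6]
Step 3: flows [2->0,1=2] -> levels [4 6 5]
Step 4: flows [2->0,1->2] -> levels [5 5 5]
Step 5: flows [0=2,1=2] -> levels [5 5 5]
  -> stable (no change)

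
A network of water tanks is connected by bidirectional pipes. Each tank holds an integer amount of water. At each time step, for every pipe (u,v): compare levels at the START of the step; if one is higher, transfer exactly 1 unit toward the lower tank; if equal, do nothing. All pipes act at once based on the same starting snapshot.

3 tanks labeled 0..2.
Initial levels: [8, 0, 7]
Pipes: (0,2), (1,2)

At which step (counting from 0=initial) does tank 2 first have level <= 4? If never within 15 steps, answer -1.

Step 1: flows [0->2,2->1] -> levels [7 1 7]
Step 2: flows [0=2,2->1] -> levels [7 2 6]
Step 3: flows [0->2,2->1] -> levels [6 3 6]
Step 4: flows [0=2,2->1] -> levels [6 4 5]
Step 5: flows [0->2,2->1] -> levels [5 5 5]
Step 6: flows [0=2,1=2] -> levels [5 5 5]
  -> stable; tank 2 stays at 5 > 4
Tank 2 never reaches <=4 within 15 steps

Answer: -1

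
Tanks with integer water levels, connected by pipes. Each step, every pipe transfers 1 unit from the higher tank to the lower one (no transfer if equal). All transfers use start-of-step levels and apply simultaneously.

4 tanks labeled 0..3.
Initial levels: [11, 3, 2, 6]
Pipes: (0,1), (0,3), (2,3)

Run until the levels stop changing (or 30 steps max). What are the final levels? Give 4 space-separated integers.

Step 1: flows [0->1,0->3,3->2] -> levels [9 4 3 6]
Step 2: flows [0->1,0->3,3->2] -> levels [7 5 4 6]
Step 3: flows [0->1,0->3,3->2] -> levels [5 6 5 6]
Step 4: flows [1->0,3->0,3->2] -> levels [7 5 6 4]
Step 5: flows [0->1,0->3,2->3] -> levels [5 6 5 6]
  -> period-2 cycle: step 5 state = step 3 state; never stabilizes
  -> state at step 30: (30-3) mod 2 = 1, same as step 4 -> [7 5 6 4]

Answer: 7 5 6 4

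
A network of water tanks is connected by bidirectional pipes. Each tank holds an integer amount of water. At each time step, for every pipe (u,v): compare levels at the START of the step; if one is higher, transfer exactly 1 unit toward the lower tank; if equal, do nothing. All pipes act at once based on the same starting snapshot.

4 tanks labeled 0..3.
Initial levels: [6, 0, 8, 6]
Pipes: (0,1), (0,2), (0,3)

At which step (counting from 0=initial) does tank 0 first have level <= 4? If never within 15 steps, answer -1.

Answer: 5

Derivation:
Step 1: flows [0->1,2->0,0=3] -> levels [6 1 7 6]
Step 2: flows [0->1,2->0,0=3] -> levels [6 2 6 6]
Step 3: flows [0->1,0=2,0=3] -> levels [5 3 6 6]
Step 4: flows [0->1,2->0,3->0] -> levels [6 4 5 5]
Step 5: flows [0->1,0->2,0->3] -> levels [3 5 6 6]
Tank 0 first reaches <=4 at step 5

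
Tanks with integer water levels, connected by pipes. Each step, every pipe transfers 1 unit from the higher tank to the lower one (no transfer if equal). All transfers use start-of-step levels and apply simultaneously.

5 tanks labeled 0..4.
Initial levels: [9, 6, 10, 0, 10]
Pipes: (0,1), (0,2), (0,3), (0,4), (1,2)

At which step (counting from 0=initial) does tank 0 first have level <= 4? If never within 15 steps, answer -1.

Answer: -1

Derivation:
Step 1: flows [0->1,2->0,0->3,4->0,2->1] -> levels [9 8 8 1 9]
Step 2: flows [0->1,0->2,0->3,0=4,1=2] -> levels [6 9 9 2 9]
Step 3: flows [1->0,2->0,0->3,4->0,1=2] -> levels [8 8 8 3 8]
Step 4: flows [0=1,0=2,0->3,0=4,1=2] -> levels [7 8 8 4 8]
Step 5: flows [1->0,2->0,0->3,4->0,1=2] -> levels [9 7 7 5 7]
Step 6: flows [0->1,0->2,0->3,0->4,1=2] -> levels [5 8 8 6 8]
Step 7: flows [1->0,2->0,3->0,4->0,1=2] -> levels [9 7 7 5 7]
  -> period-2 cycle (repeats step 5); tank 0 never drops to <=4
Tank 0 never reaches <=4 within 15 steps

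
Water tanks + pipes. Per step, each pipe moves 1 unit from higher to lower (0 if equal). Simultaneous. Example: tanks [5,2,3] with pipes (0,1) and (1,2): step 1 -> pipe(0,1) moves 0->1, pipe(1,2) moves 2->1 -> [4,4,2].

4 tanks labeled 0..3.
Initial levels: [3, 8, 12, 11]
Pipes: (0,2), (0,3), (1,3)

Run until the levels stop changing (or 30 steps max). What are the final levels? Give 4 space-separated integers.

Answer: 8 8 9 9

Derivation:
Step 1: flows [2->0,3->0,3->1] -> levels [5 9 11 9]
Step 2: flows [2->0,3->0,1=3] -> levels [7 9 10 8]
Step 3: flows [2->0,3->0,1->3] -> levels [9 8 9 8]
Step 4: flows [0=2,0->3,1=3] -> levels [8 8 9 9]
Step 5: flows [2->0,3->0,3->1] -> levels [10 9 8 7]
Step 6: flows [0->2,0->3,1->3] -> levels [8 8 9 9]
  -> period-2 cycle: step 6 state = step 4 state; never stabilizes
  -> state at step 30: (30-4) mod 2 = 0, same as step 4 -> [8 8 9 9]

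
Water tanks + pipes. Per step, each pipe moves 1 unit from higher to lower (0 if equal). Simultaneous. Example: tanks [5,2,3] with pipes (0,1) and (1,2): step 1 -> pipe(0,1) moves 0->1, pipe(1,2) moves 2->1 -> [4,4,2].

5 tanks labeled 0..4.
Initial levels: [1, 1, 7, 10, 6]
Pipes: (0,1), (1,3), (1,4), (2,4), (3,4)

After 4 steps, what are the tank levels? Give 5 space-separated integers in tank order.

Answer: 4 5 6 6 4

Derivation:
Step 1: flows [0=1,3->1,4->1,2->4,3->4] -> levels [1 3 6 8 7]
Step 2: flows [1->0,3->1,4->1,4->2,3->4] -> levels [2 4 7 6 6]
Step 3: flows [1->0,3->1,4->1,2->4,3=4] -> levels [3 5 6 5 6]
Step 4: flows [1->0,1=3,4->1,2=4,4->3] -> levels [4 5 6 6 4]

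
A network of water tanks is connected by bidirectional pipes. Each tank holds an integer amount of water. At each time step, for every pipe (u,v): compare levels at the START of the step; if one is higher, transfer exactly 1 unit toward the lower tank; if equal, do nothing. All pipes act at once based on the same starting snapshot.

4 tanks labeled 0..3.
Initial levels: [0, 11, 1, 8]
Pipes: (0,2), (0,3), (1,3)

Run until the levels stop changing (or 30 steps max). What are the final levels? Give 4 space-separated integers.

Step 1: flows [2->0,3->0,1->3] -> levels [2 10 0 8]
Step 2: flows [0->2,3->0,1->3] -> levels [2 9 1 8]
Step 3: flows [0->2,3->0,1->3] -> levels [2 8 2 8]
Step 4: flows [0=2,3->0,1=3] -> levels [3 8 2 7]
Step 5: flows [0->2,3->0,1->3] -> levels [3 7 3 7]
Step 6: flows [0=2,3->0,1=3] -> levels [4 7 3 6]
Step 7: flows [0->2,3->0,1->3] -> levels [4 6 4 6]
Step 8: flows [0=2,3->0,1=3] -> levels [5 6 4 5]
Step 9: flows [0->2,0=3,1->3] -> levels [4 5 5 6]
Step 10: flows [2->0,3->0,3->1] -> levels [6 6 4 4]
Step 11: flows [0->2,0->3,1->3] -> levels [4 5 5 6]
  -> period-2 cycle: step 11 state = step 9 state; never stabilizes
  -> state at step 30: (30-9) mod 2 = 1, same as step 10 -> [6 6 4 4]

Answer: 6 6 4 4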